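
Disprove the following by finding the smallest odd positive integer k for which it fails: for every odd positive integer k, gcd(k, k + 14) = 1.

For k = 1, 3, 5 the conclusion holds.
k = 7: gcd(7, 21) = 7.

k = 7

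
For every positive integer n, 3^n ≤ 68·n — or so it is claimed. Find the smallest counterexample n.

n = 6

A counterexample is any positive integer n such that 3^n > 68·n; we check each in order.
For n = 1, 2, 3, 4, 5 the conclusion holds.
n = 6: 3^n = 729 and 68·n = 408, so 729 > 408.
Thus n = 6 disproves the claim, and no smaller n works.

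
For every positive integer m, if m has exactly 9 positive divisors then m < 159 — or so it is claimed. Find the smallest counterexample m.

m = 196

A counterexample is any positive integer m such that m has exactly 9 positive divisors but the claim fails; we check each in order.
m = 36: τ(36) = 9; 36 < 159.
m = 100: τ(100) = 9; 100 < 159.
m = 196: τ(196) = 9; 196 ≥ 159.
Thus m = 196 disproves the claim, and no smaller m works.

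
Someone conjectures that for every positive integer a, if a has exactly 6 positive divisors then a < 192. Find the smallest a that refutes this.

a = 207

Check each positive integer a in order until a has exactly 6 positive divisors but the claim fails.
The first 27 eligible values, up to a = 188, all satisfy the conclusion.
a = 207: τ(207) = 6; 207 ≥ 192.
So a = 207 is the smallest counterexample.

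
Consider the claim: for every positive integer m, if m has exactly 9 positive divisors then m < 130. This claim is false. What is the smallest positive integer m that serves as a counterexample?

For m = 36, 100 the conclusion holds.
m = 196: τ(196) = 9; 196 ≥ 130.

m = 196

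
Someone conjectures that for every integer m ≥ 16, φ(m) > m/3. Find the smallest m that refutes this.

m = 18

For m = 16, 17 the conclusion holds.
m = 18: φ(18) = 6 and 18/3 = 6, so φ(18) ≤ 18/3.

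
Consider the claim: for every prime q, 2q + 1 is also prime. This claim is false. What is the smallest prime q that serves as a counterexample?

q = 7

Check each prime q in order until 2q + 1 is not prime.
For q = 2, 3, 5 the conclusion holds.
q = 7: 2q + 1 = 15 = 3 × 5, not prime.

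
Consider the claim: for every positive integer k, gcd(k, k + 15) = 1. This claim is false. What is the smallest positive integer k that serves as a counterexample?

k = 3

k = 1: gcd(1, 16) = 1.
k = 2: gcd(2, 17) = 1.
k = 3: gcd(3, 18) = 3.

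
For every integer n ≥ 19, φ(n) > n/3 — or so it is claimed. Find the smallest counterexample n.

We need the least integer n ≥ 19 for which the claim fails.
The first 5 eligible values, up to n = 23, all satisfy the conclusion.
n = 24: φ(24) = 8 and 24/3 = 8, so φ(24) ≤ 24/3.

n = 24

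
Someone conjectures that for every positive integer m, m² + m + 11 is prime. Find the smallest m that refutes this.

m = 10

The first 9 eligible values, up to m = 9, all satisfy the conclusion.
m = 10: m² + m + 11 = 121 = 11 × 11, composite.
So m = 10 is the smallest counterexample.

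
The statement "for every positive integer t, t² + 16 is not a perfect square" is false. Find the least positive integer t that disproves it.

t = 3

Check each positive integer t in order until t² + 16 is a perfect square.
t = 1: 1² + 16 = 17, not a perfect square.
t = 2: 2² + 16 = 20, not a perfect square.
t = 3: 3² + 16 = 25 = 5², a perfect square.
Hence t = 3 is a counterexample.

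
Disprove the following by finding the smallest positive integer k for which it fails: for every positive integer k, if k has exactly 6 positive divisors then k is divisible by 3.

k = 20

We need the least positive integer k for which k has exactly 6 positive divisors but k is not divisible by 3.
For k = 12, 18 the conclusion holds.
k = 20: τ(20) = 6; 20 mod 3 = 2.
Hence k = 20 is a counterexample.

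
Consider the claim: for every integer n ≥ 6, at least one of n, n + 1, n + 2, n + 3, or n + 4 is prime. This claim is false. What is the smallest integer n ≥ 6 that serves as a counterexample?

n = 24

Check each integer n ≥ 6 in order until n, n + 1, n + 2, n + 3, n + 4 are all composite.
For n = 6, 7, 8, 9, …, 21, 22, 23 the conclusion holds.
n = 24: 24 = 2 × 12; 25 = 5 × 5; 26 = 2 × 13; 27 = 3 × 9; 28 = 2 × 14 — all composite.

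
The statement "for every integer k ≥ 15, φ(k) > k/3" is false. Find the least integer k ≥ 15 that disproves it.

k = 15: φ(15) = 8 and 15/3 = 5, so φ(15) > 15/3.
k = 16: φ(16) = 8 and 16/3 = 16/3, so φ(16) > 16/3.
k = 17: φ(17) = 16 and 17/3 = 17/3, so φ(17) > 17/3.
k = 18: φ(18) = 6 and 18/3 = 6, so φ(18) ≤ 18/3.
Thus k = 18 disproves the claim, and no smaller k works.

k = 18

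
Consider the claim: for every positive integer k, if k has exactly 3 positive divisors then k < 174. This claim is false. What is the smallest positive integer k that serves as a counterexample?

We need the least positive integer k for which k has exactly 3 positive divisors but the claim fails.
k = 4: τ(4) = 3; 4 < 174.
k = 9: τ(9) = 3; 9 < 174.
k = 25: τ(25) = 3; 25 < 174.
k = 49: τ(49) = 3; 49 < 174.
k = 121: τ(121) = 3; 121 < 174.
k = 169: τ(169) = 3; 169 < 174.
k = 289: τ(289) = 3; 289 ≥ 174.

k = 289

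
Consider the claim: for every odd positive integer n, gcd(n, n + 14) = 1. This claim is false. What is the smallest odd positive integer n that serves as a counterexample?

n = 7

We need the least odd positive integer n for which gcd(n, n + 14) > 1.
n = 1: gcd(1, 15) = 1.
n = 3: gcd(3, 17) = 1.
n = 5: gcd(5, 19) = 1.
n = 7: gcd(7, 21) = 7.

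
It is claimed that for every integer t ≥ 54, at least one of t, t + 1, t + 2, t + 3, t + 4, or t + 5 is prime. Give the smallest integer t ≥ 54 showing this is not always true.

t = 90

A counterexample is any integer t ≥ 54 such that t, t + 1, t + 2, t + 3, t + 4, t + 5 are all composite; we check each in order.
The first 36 eligible values, up to t = 89, all satisfy the conclusion.
t = 90: 90 = 2 × 45; 91 = 7 × 13; 92 = 2 × 46; 93 = 3 × 31; 94 = 2 × 47; 95 = 5 × 19 — all composite.
Hence t = 90 is a counterexample.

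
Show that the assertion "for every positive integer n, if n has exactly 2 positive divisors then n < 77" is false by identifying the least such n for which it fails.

We need the least positive integer n for which n has exactly 2 positive divisors but the claim fails.
For n = 2, 3, 5, 7, …, 67, 71, 73 the conclusion holds.
n = 79: τ(79) = 2; 79 ≥ 77.
So n = 79 is the smallest counterexample.

n = 79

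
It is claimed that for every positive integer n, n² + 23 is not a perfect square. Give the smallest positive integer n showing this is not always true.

n = 11

We need the least positive integer n for which n² + 23 is a perfect square.
For n = 1, 2, 3, 4, 5, 6, 7, 8, 9, 10 the conclusion holds.
n = 11: 11² + 23 = 144 = 12², a perfect square.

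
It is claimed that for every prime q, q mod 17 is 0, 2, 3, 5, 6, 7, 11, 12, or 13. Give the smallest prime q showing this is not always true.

Check each prime q in order until the claim fails.
For q = 2, 3, 5, 7, 11, 13, 17, 19, 23, 29 the conclusion holds.
q = 31: 31 mod 17 = 14 — not in {0, 2, 3, 5, 6, 7, 11, 12, 13}.

q = 31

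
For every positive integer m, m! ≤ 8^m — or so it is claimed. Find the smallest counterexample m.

Check each positive integer m in order until m! > 8^m.
For m = 1, 2, 3, 4, …, 17, 18, 19 the conclusion holds.
m = 20: m! = 2432902008176640000 and 8^m = 1152921504606846976, so 2432902008176640000 > 1152921504606846976.

m = 20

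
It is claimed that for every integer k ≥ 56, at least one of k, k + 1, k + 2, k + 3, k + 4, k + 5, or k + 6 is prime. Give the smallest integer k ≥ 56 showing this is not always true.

Check each integer k ≥ 56 in order until k, k + 1, k + 2, k + 3, k + 4, k + 5, k + 6 are all composite.
For k = 56, 57, 58, 59, …, 87, 88, 89 the conclusion holds.
k = 90: 90 = 2 × 45; 91 = 7 × 13; 92 = 2 × 46; 93 = 3 × 31; 94 = 2 × 47; 95 = 5 × 19; 96 = 2 × 48 — all composite.
Thus k = 90 disproves the claim, and no smaller k works.

k = 90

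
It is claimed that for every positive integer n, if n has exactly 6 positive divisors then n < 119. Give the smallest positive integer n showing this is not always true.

n = 124

For n = 12, 18, 20, 28, …, 99, 116, 117 the conclusion holds.
n = 124: τ(124) = 6; 124 ≥ 119.
Hence n = 124 is a counterexample.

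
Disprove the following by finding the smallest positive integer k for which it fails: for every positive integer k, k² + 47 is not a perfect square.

k = 23

We need the least positive integer k for which k² + 47 is a perfect square.
The first 22 eligible values, up to k = 22, all satisfy the conclusion.
k = 23: 23² + 47 = 576 = 24², a perfect square.
So k = 23 is the smallest counterexample.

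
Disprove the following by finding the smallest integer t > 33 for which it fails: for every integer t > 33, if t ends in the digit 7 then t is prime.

t = 57

Check each integer t > 33 in order until t ends in the digit 7 but t is not prime.
t = 37: 37 ends in 7 and is prime.
t = 47: 47 ends in 7 and is prime.
t = 57: 57 ends in 7; 57 = 3 × 19, composite.
Thus t = 57 disproves the claim, and no smaller t works.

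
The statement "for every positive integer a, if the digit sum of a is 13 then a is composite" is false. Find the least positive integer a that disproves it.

A counterexample is any positive integer a such that the digit sum of a is 13 but a is prime; we check each in order.
a = 49: digit sum 13; 49 is composite.
a = 58: digit sum 13; 58 is composite.
a = 67: digit sum 13; 67 is prime, not composite.

a = 67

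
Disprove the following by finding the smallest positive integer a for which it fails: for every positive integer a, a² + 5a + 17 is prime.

A counterexample is any positive integer a such that a² + 5a + 17 is not prime; we check each in order.
For a = 1, 2, 3, 4, 5, 6, 7 the conclusion holds.
a = 8: a² + 5a + 17 = 121 = 11 × 11, composite.
Hence a = 8 is a counterexample.

a = 8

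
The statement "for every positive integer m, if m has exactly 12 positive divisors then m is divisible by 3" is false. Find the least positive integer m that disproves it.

m = 140

Check each positive integer m in order until m has exactly 12 positive divisors but m is not divisible by 3.
For m = 60, 72, 84, 90, 96, 108, 126, 132 the conclusion holds.
m = 140: τ(140) = 12; 140 mod 3 = 2.
So m = 140 is the smallest counterexample.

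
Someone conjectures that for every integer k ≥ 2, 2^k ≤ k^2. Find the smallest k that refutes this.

k = 5

Check each integer k ≥ 2 in order until 2^k > k^2.
k = 2: 2^k = 4 and k^2 = 4, so 4 ≤ 4.
k = 3: 2^k = 8 and k^2 = 9, so 8 ≤ 9.
k = 4: 2^k = 16 and k^2 = 16, so 16 ≤ 16.
k = 5: 2^k = 32 and k^2 = 25, so 32 > 25.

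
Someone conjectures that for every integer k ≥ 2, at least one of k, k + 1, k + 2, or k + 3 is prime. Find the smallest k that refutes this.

k = 24

A counterexample is any integer k ≥ 2 such that k, k + 1, k + 2, k + 3 are all composite; we check each in order.
For k = 2, 3, 4, 5, …, 21, 22, 23 the conclusion holds.
k = 24: 24 = 2 × 12; 25 = 5 × 5; 26 = 2 × 13; 27 = 3 × 9 — all composite.
So k = 24 is the smallest counterexample.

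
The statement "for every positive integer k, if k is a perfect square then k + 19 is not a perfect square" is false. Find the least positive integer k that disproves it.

k = 1: 1 + 19 = 20, not a perfect square.
k = 4: 4 + 19 = 23, not a perfect square.
k = 9: 9 + 19 = 28, not a perfect square.
k = 16: 16 + 19 = 35, not a perfect square.
k = 25: 25 + 19 = 44, not a perfect square.
k = 36: 36 + 19 = 55, not a perfect square.
k = 49: 49 + 19 = 68, not a perfect square.
k = 64: 64 + 19 = 83, not a perfect square.
k = 81: 81 = 9² and 81 + 19 = 100 = 10².
So k = 81 is the smallest counterexample.

k = 81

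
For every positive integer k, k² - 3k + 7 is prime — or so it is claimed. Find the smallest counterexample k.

k = 6

A counterexample is any positive integer k such that k² - 3k + 7 is not prime; we check each in order.
The first 5 eligible values, up to k = 5, all satisfy the conclusion.
k = 6: k² - 3k + 7 = 25 = 5 × 5, composite.
So k = 6 is the smallest counterexample.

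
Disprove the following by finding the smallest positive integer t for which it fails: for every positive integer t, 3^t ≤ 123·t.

Check each positive integer t in order until 3^t > 123·t.
t = 1: 3^t = 3 and 123·t = 123, so 3 ≤ 123.
t = 2: 3^t = 9 and 123·t = 246, so 9 ≤ 246.
t = 3: 3^t = 27 and 123·t = 369, so 27 ≤ 369.
t = 4: 3^t = 81 and 123·t = 492, so 81 ≤ 492.
t = 5: 3^t = 243 and 123·t = 615, so 243 ≤ 615.
t = 6: 3^t = 729 and 123·t = 738, so 729 ≤ 738.
t = 7: 3^t = 2187 and 123·t = 861, so 2187 > 861.
Thus t = 7 disproves the claim, and no smaller t works.

t = 7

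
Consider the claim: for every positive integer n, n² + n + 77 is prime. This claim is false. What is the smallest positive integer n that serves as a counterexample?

A counterexample is any positive integer n such that n² + n + 77 is not prime; we check each in order.
The first 5 eligible values, up to n = 5, all satisfy the conclusion.
n = 6: n² + n + 77 = 119 = 7 × 17, composite.

n = 6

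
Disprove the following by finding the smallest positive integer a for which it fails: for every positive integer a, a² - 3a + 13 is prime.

a = 12

A counterexample is any positive integer a such that a² - 3a + 13 is not prime; we check each in order.
For a = 1, 2, 3, 4, …, 9, 10, 11 the conclusion holds.
a = 12: a² - 3a + 13 = 121 = 11 × 11, composite.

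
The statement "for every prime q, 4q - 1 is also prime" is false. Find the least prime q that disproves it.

q = 2: 4q - 1 = 7, prime.
q = 3: 4q - 1 = 11, prime.
q = 5: 4q - 1 = 19, prime.
q = 7: 4q - 1 = 27 = 3 × 9, not prime.
Hence q = 7 is a counterexample.

q = 7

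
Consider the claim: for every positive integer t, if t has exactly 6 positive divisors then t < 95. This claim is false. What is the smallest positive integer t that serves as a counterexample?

Check each positive integer t in order until t has exactly 6 positive divisors but the claim fails.
For t = 12, 18, 20, 28, …, 75, 76, 92 the conclusion holds.
t = 98: τ(98) = 6; 98 ≥ 95.
So t = 98 is the smallest counterexample.

t = 98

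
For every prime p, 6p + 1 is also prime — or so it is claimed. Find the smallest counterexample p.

A counterexample is any prime p such that 6p + 1 is not prime; we check each in order.
p = 2: 6p + 1 = 13, prime.
p = 3: 6p + 1 = 19, prime.
p = 5: 6p + 1 = 31, prime.
p = 7: 6p + 1 = 43, prime.
p = 11: 6p + 1 = 67, prime.
p = 13: 6p + 1 = 79, prime.
p = 17: 6p + 1 = 103, prime.
p = 19: 6p + 1 = 115 = 5 × 23, not prime.

p = 19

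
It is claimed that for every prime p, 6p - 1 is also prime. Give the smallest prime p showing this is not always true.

We need the least prime p for which 6p - 1 is not prime.
For p = 2, 3, 5, 7 the conclusion holds.
p = 11: 6p - 1 = 65 = 5 × 13, not prime.
Thus p = 11 disproves the claim, and no smaller p works.

p = 11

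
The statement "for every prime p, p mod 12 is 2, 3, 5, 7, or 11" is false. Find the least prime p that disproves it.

For p = 2, 3, 5, 7, 11 the conclusion holds.
p = 13: 13 mod 12 = 1 — not in {2, 3, 5, 7, 11}.
So p = 13 is the smallest counterexample.

p = 13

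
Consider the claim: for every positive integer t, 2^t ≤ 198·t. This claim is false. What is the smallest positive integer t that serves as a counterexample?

t = 12

For t = 1, 2, 3, 4, …, 9, 10, 11 the conclusion holds.
t = 12: 2^t = 4096 and 198·t = 2376, so 4096 > 2376.
Hence t = 12 is a counterexample.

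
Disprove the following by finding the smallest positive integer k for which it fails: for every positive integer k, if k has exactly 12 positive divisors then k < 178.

Check each positive integer k in order until k has exactly 12 positive divisors but the claim fails.
The first 12 eligible values, up to k = 160, all satisfy the conclusion.
k = 198: τ(198) = 12; 198 ≥ 178.

k = 198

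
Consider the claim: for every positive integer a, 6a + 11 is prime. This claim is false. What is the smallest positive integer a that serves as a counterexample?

a = 4

We need the least positive integer a for which 6a + 11 is not prime.
a = 1: 6a + 11 = 17, prime.
a = 2: 6a + 11 = 23, prime.
a = 3: 6a + 11 = 29, prime.
a = 4: 6a + 11 = 35 = 5 × 7, composite.
So a = 4 is the smallest counterexample.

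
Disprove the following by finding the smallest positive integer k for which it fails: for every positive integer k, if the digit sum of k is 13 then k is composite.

k = 67

For k = 49, 58 the conclusion holds.
k = 67: digit sum 13; 67 is prime, not composite.
So k = 67 is the smallest counterexample.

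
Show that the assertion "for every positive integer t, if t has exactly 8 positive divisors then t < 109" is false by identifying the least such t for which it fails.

t = 110

We need the least positive integer t for which t has exactly 8 positive divisors but the claim fails.
The first 13 eligible values, up to t = 105, all satisfy the conclusion.
t = 110: τ(110) = 8; 110 ≥ 109.
So t = 110 is the smallest counterexample.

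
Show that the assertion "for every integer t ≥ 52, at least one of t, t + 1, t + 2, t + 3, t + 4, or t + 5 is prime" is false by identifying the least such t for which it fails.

We need the least integer t ≥ 52 for which t, t + 1, t + 2, t + 3, t + 4, t + 5 are all composite.
The first 38 eligible values, up to t = 89, all satisfy the conclusion.
t = 90: 90 = 2 × 45; 91 = 7 × 13; 92 = 2 × 46; 93 = 3 × 31; 94 = 2 × 47; 95 = 5 × 19 — all composite.

t = 90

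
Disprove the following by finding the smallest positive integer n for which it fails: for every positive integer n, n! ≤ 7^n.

n = 17

Check each positive integer n in order until n! > 7^n.
For n = 1, 2, 3, 4, …, 14, 15, 16 the conclusion holds.
n = 17: n! = 355687428096000 and 7^n = 232630513987207, so 355687428096000 > 232630513987207.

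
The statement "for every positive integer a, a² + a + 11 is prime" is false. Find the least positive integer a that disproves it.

a = 10

Check each positive integer a in order until a² + a + 11 is not prime.
For a = 1, 2, 3, 4, 5, 6, 7, 8, 9 the conclusion holds.
a = 10: a² + a + 11 = 121 = 11 × 11, composite.
So a = 10 is the smallest counterexample.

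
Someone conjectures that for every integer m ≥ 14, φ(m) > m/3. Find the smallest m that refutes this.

The first 4 eligible values, up to m = 17, all satisfy the conclusion.
m = 18: φ(18) = 6 and 18/3 = 6, so φ(18) ≤ 18/3.
Hence m = 18 is a counterexample.

m = 18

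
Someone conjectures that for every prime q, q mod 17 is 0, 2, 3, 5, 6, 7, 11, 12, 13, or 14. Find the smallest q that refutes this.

q = 43

The first 13 eligible values, up to q = 41, all satisfy the conclusion.
q = 43: 43 mod 17 = 9 — not in {0, 2, 3, 5, 6, 7, 11, 12, 13, 14}.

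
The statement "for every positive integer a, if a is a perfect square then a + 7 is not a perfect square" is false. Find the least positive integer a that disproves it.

We need the least positive integer a for which a is a perfect square but a + 7 is a perfect square.
a = 1: 1 + 7 = 8, not a perfect square.
a = 4: 4 + 7 = 11, not a perfect square.
a = 9: 9 = 3² and 9 + 7 = 16 = 4².
Thus a = 9 disproves the claim, and no smaller a works.

a = 9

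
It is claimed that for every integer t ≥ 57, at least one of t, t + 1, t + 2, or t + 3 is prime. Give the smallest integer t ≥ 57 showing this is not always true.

t = 62

t = 57: 59 is prime.
t = 58: 59 is prime.
t = 59: 59 is prime.
t = 60: 61 is prime.
t = 61: 61 is prime.
t = 62: 62 = 2 × 31; 63 = 3 × 21; 64 = 2 × 32; 65 = 5 × 13 — all composite.
Hence t = 62 is a counterexample.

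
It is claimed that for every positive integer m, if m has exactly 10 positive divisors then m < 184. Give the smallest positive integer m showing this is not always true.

We need the least positive integer m for which m has exactly 10 positive divisors but the claim fails.
m = 48: τ(48) = 10; 48 < 184.
m = 80: τ(80) = 10; 80 < 184.
m = 112: τ(112) = 10; 112 < 184.
m = 162: τ(162) = 10; 162 < 184.
m = 176: τ(176) = 10; 176 < 184.
m = 208: τ(208) = 10; 208 ≥ 184.
Hence m = 208 is a counterexample.

m = 208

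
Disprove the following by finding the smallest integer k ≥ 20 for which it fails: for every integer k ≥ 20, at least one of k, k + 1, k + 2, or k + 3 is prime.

A counterexample is any integer k ≥ 20 such that k, k + 1, k + 2, k + 3 are all composite; we check each in order.
For k = 20, 21, 22, 23 the conclusion holds.
k = 24: 24 = 2 × 12; 25 = 5 × 5; 26 = 2 × 13; 27 = 3 × 9 — all composite.

k = 24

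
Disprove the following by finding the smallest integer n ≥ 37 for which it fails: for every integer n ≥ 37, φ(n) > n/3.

Check each integer n ≥ 37 in order until the claim fails.
For n = 37, 38, 39, 40, 41 the conclusion holds.
n = 42: φ(42) = 12 and 42/3 = 14, so φ(42) ≤ 42/3.
Hence n = 42 is a counterexample.

n = 42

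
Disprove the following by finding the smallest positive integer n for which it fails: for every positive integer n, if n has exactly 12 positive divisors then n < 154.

n = 156

For n = 60, 72, 84, 90, 96, 108, 126, 132, 140, 150 the conclusion holds.
n = 156: τ(156) = 12; 156 ≥ 154.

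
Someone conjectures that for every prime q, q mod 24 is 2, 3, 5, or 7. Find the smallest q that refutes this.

A counterexample is any prime q such that the claim fails; we check each in order.
q = 2: 2 mod 24 = 2.
q = 3: 3 mod 24 = 3.
q = 5: 5 mod 24 = 5.
q = 7: 7 mod 24 = 7.
q = 11: 11 mod 24 = 11 — not in {2, 3, 5, 7}.
Hence q = 11 is a counterexample.

q = 11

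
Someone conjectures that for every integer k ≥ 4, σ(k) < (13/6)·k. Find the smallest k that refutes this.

We need the least integer k ≥ 4 for which the claim fails.
k = 4: σ(4) = 7; 7 < 26/3.
k = 5: σ(5) = 6; 6 < 65/6.
k = 6: σ(6) = 12; 12 < 13.
k = 7: σ(7) = 8; 8 < 91/6.
k = 8: σ(8) = 15; 15 < 52/3.
k = 9: σ(9) = 13; 13 < 39/2.
k = 10: σ(10) = 18; 18 < 65/3.
k = 11: σ(11) = 12; 12 < 143/6.
k = 12: σ(12) = 28; 28 ≥ 26.

k = 12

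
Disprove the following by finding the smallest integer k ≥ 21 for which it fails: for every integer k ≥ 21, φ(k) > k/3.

k = 24

Check each integer k ≥ 21 in order until the claim fails.
k = 21: φ(21) = 12 and 21/3 = 7, so φ(21) > 21/3.
k = 22: φ(22) = 10 and 22/3 = 22/3, so φ(22) > 22/3.
k = 23: φ(23) = 22 and 23/3 = 23/3, so φ(23) > 23/3.
k = 24: φ(24) = 8 and 24/3 = 8, so φ(24) ≤ 24/3.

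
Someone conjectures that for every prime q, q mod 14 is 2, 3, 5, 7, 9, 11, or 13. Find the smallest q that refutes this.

q = 29

The first 9 eligible values, up to q = 23, all satisfy the conclusion.
q = 29: 29 mod 14 = 1 — not in {2, 3, 5, 7, 9, 11, 13}.
So q = 29 is the smallest counterexample.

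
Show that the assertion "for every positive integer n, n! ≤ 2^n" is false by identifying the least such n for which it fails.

We need the least positive integer n for which n! > 2^n.
n = 1: n! = 1 and 2^n = 2, so 1 ≤ 2.
n = 2: n! = 2 and 2^n = 4, so 2 ≤ 4.
n = 3: n! = 6 and 2^n = 8, so 6 ≤ 8.
n = 4: n! = 24 and 2^n = 16, so 24 > 16.

n = 4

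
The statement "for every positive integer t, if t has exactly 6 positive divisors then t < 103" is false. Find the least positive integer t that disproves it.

A counterexample is any positive integer t such that t has exactly 6 positive divisors but the claim fails; we check each in order.
For t = 12, 18, 20, 28, …, 92, 98, 99 the conclusion holds.
t = 116: τ(116) = 6; 116 ≥ 103.

t = 116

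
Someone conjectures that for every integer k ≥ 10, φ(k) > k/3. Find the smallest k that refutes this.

k = 12

Check each integer k ≥ 10 in order until the claim fails.
k = 10: φ(10) = 4 and 10/3 = 10/3, so φ(10) > 10/3.
k = 11: φ(11) = 10 and 11/3 = 11/3, so φ(11) > 11/3.
k = 12: φ(12) = 4 and 12/3 = 4, so φ(12) ≤ 12/3.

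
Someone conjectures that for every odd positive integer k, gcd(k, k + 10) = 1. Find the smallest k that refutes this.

k = 5

We need the least odd positive integer k for which gcd(k, k + 10) > 1.
k = 1: gcd(1, 11) = 1.
k = 3: gcd(3, 13) = 1.
k = 5: gcd(5, 15) = 5.
So k = 5 is the smallest counterexample.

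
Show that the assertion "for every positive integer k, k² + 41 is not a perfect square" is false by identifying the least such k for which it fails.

k = 20

We need the least positive integer k for which k² + 41 is a perfect square.
For k = 1, 2, 3, 4, …, 17, 18, 19 the conclusion holds.
k = 20: 20² + 41 = 441 = 21², a perfect square.
So k = 20 is the smallest counterexample.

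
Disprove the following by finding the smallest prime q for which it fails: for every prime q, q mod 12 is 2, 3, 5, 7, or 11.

q = 13

The first 5 eligible values, up to q = 11, all satisfy the conclusion.
q = 13: 13 mod 12 = 1 — not in {2, 3, 5, 7, 11}.
Thus q = 13 disproves the claim, and no smaller q works.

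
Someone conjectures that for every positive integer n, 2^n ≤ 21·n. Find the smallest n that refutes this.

n = 8

Check each positive integer n in order until 2^n > 21·n.
n = 1: 2^n = 2 and 21·n = 21, so 2 ≤ 21.
n = 2: 2^n = 4 and 21·n = 42, so 4 ≤ 42.
n = 3: 2^n = 8 and 21·n = 63, so 8 ≤ 63.
n = 4: 2^n = 16 and 21·n = 84, so 16 ≤ 84.
n = 5: 2^n = 32 and 21·n = 105, so 32 ≤ 105.
n = 6: 2^n = 64 and 21·n = 126, so 64 ≤ 126.
n = 7: 2^n = 128 and 21·n = 147, so 128 ≤ 147.
n = 8: 2^n = 256 and 21·n = 168, so 256 > 168.
Hence n = 8 is a counterexample.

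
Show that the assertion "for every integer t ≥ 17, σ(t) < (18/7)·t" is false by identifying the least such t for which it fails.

t = 48

A counterexample is any integer t ≥ 17 such that the claim fails; we check each in order.
The first 31 eligible values, up to t = 47, all satisfy the conclusion.
t = 48: σ(48) = 124; 124 ≥ 864/7.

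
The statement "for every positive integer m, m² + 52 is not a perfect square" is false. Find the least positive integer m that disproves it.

Check each positive integer m in order until m² + 52 is a perfect square.
For m = 1, 2, 3, 4, …, 9, 10, 11 the conclusion holds.
m = 12: 12² + 52 = 196 = 14², a perfect square.

m = 12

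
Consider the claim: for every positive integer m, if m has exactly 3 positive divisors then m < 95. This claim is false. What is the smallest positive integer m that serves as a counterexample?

m = 121

We need the least positive integer m for which m has exactly 3 positive divisors but the claim fails.
m = 4: τ(4) = 3; 4 < 95.
m = 9: τ(9) = 3; 9 < 95.
m = 25: τ(25) = 3; 25 < 95.
m = 49: τ(49) = 3; 49 < 95.
m = 121: τ(121) = 3; 121 ≥ 95.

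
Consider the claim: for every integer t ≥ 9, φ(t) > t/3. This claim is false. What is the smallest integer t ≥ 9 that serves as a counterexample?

t = 9: φ(9) = 6 and 9/3 = 3, so φ(9) > 9/3.
t = 10: φ(10) = 4 and 10/3 = 10/3, so φ(10) > 10/3.
t = 11: φ(11) = 10 and 11/3 = 11/3, so φ(11) > 11/3.
t = 12: φ(12) = 4 and 12/3 = 4, so φ(12) ≤ 12/3.
Thus t = 12 disproves the claim, and no smaller t works.

t = 12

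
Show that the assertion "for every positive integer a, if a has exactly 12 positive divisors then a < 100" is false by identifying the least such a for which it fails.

A counterexample is any positive integer a such that a has exactly 12 positive divisors but the claim fails; we check each in order.
The first 5 eligible values, up to a = 96, all satisfy the conclusion.
a = 108: τ(108) = 12; 108 ≥ 100.
Thus a = 108 disproves the claim, and no smaller a works.

a = 108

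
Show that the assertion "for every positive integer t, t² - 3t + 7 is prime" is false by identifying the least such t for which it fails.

t = 6

We need the least positive integer t for which t² - 3t + 7 is not prime.
For t = 1, 2, 3, 4, 5 the conclusion holds.
t = 6: t² - 3t + 7 = 25 = 5 × 5, composite.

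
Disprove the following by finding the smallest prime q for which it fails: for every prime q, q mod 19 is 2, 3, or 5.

q = 2: 2 mod 19 = 2.
q = 3: 3 mod 19 = 3.
q = 5: 5 mod 19 = 5.
q = 7: 7 mod 19 = 7 — not in {2, 3, 5}.

q = 7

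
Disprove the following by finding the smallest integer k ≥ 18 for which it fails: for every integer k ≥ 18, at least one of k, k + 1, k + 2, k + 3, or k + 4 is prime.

k = 24

We need the least integer k ≥ 18 for which k, k + 1, k + 2, k + 3, k + 4 are all composite.
The first 6 eligible values, up to k = 23, all satisfy the conclusion.
k = 24: 24 = 2 × 12; 25 = 5 × 5; 26 = 2 × 13; 27 = 3 × 9; 28 = 2 × 14 — all composite.
So k = 24 is the smallest counterexample.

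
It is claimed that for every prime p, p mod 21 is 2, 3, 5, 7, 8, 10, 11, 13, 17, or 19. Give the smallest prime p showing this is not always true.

A counterexample is any prime p such that the claim fails; we check each in order.
For p = 2, 3, 5, 7, …, 23, 29, 31 the conclusion holds.
p = 37: 37 mod 21 = 16 — not in {2, 3, 5, 7, 8, 10, 11, 13, 17, 19}.

p = 37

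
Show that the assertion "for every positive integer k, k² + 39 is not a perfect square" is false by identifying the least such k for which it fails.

k = 1: 1² + 39 = 40, not a perfect square.
k = 2: 2² + 39 = 43, not a perfect square.
k = 3: 3² + 39 = 48, not a perfect square.
k = 4: 4² + 39 = 55, not a perfect square.
k = 5: 5² + 39 = 64 = 8², a perfect square.
So k = 5 is the smallest counterexample.

k = 5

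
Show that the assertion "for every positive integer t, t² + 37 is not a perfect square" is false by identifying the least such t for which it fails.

t = 18

Check each positive integer t in order until t² + 37 is a perfect square.
For t = 1, 2, 3, 4, …, 15, 16, 17 the conclusion holds.
t = 18: 18² + 37 = 361 = 19², a perfect square.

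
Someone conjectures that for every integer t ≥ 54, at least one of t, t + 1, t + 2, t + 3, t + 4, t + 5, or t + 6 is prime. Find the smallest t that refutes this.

t = 90

A counterexample is any integer t ≥ 54 such that t, t + 1, t + 2, t + 3, t + 4, t + 5, t + 6 are all composite; we check each in order.
For t = 54, 55, 56, 57, …, 87, 88, 89 the conclusion holds.
t = 90: 90 = 2 × 45; 91 = 7 × 13; 92 = 2 × 46; 93 = 3 × 31; 94 = 2 × 47; 95 = 5 × 19; 96 = 2 × 48 — all composite.
Thus t = 90 disproves the claim, and no smaller t works.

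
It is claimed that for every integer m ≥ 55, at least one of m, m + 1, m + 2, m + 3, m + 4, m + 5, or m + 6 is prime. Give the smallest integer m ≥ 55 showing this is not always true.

A counterexample is any integer m ≥ 55 such that m, m + 1, m + 2, m + 3, m + 4, m + 5, m + 6 are all composite; we check each in order.
The first 35 eligible values, up to m = 89, all satisfy the conclusion.
m = 90: 90 = 2 × 45; 91 = 7 × 13; 92 = 2 × 46; 93 = 3 × 31; 94 = 2 × 47; 95 = 5 × 19; 96 = 2 × 48 — all composite.
So m = 90 is the smallest counterexample.

m = 90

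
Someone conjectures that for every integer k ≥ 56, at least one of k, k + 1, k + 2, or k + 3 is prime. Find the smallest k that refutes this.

We need the least integer k ≥ 56 for which k, k + 1, k + 2, k + 3 are all composite.
For k = 56, 57, 58, 59, 60, 61 the conclusion holds.
k = 62: 62 = 2 × 31; 63 = 3 × 21; 64 = 2 × 32; 65 = 5 × 13 — all composite.

k = 62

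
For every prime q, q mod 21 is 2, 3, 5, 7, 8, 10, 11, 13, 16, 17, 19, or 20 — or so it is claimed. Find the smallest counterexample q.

q = 43

The first 13 eligible values, up to q = 41, all satisfy the conclusion.
q = 43: 43 mod 21 = 1 — not in {2, 3, 5, 7, 8, 10, 11, 13, 16, 17, 19, 20}.
Thus q = 43 disproves the claim, and no smaller q works.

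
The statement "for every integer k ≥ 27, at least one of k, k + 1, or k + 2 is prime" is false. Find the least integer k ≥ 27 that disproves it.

k = 32

We need the least integer k ≥ 27 for which k, k + 1, k + 2 are all composite.
The first 5 eligible values, up to k = 31, all satisfy the conclusion.
k = 32: 32 = 2 × 16; 33 = 3 × 11; 34 = 2 × 17 — all composite.
So k = 32 is the smallest counterexample.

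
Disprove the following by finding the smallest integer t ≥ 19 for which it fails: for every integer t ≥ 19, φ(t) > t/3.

t = 24

We need the least integer t ≥ 19 for which the claim fails.
t = 19: φ(19) = 18 and 19/3 = 19/3, so φ(19) > 19/3.
t = 20: φ(20) = 8 and 20/3 = 20/3, so φ(20) > 20/3.
t = 21: φ(21) = 12 and 21/3 = 7, so φ(21) > 21/3.
t = 22: φ(22) = 10 and 22/3 = 22/3, so φ(22) > 22/3.
t = 23: φ(23) = 22 and 23/3 = 23/3, so φ(23) > 23/3.
t = 24: φ(24) = 8 and 24/3 = 8, so φ(24) ≤ 24/3.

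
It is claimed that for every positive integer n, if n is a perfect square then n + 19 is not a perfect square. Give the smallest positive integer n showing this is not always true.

n = 81

We need the least positive integer n for which n is a perfect square but n + 19 is a perfect square.
n = 1: 1 + 19 = 20, not a perfect square.
n = 4: 4 + 19 = 23, not a perfect square.
n = 9: 9 + 19 = 28, not a perfect square.
n = 16: 16 + 19 = 35, not a perfect square.
n = 25: 25 + 19 = 44, not a perfect square.
n = 36: 36 + 19 = 55, not a perfect square.
n = 49: 49 + 19 = 68, not a perfect square.
n = 64: 64 + 19 = 83, not a perfect square.
n = 81: 81 = 9² and 81 + 19 = 100 = 10².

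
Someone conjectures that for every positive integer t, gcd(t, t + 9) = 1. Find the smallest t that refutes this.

We need the least positive integer t for which gcd(t, t + 9) > 1.
t = 1: gcd(1, 10) = 1.
t = 2: gcd(2, 11) = 1.
t = 3: gcd(3, 12) = 3.

t = 3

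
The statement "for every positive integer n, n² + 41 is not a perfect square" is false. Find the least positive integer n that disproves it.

n = 20

Check each positive integer n in order until n² + 41 is a perfect square.
The first 19 eligible values, up to n = 19, all satisfy the conclusion.
n = 20: 20² + 41 = 441 = 21², a perfect square.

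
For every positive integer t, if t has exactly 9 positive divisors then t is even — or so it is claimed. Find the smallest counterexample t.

t = 225

For t = 36, 100, 196 the conclusion holds.
t = 225: divisors of 225: 9 divisors; 225 is odd.
Thus t = 225 disproves the claim, and no smaller t works.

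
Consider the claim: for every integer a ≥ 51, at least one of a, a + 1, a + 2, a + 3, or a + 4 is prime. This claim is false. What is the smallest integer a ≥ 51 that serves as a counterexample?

a = 54

a = 51: 53 is prime.
a = 52: 53 is prime.
a = 53: 53 is prime.
a = 54: 54 = 2 × 27; 55 = 5 × 11; 56 = 2 × 28; 57 = 3 × 19; 58 = 2 × 29 — all composite.
So a = 54 is the smallest counterexample.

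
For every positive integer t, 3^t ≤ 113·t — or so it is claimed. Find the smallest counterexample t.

We need the least positive integer t for which 3^t > 113·t.
For t = 1, 2, 3, 4, 5 the conclusion holds.
t = 6: 3^t = 729 and 113·t = 678, so 729 > 678.

t = 6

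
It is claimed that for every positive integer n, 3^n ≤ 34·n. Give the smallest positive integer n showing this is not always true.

n = 5

We need the least positive integer n for which 3^n > 34·n.
n = 1: 3^n = 3 and 34·n = 34, so 3 ≤ 34.
n = 2: 3^n = 9 and 34·n = 68, so 9 ≤ 68.
n = 3: 3^n = 27 and 34·n = 102, so 27 ≤ 102.
n = 4: 3^n = 81 and 34·n = 136, so 81 ≤ 136.
n = 5: 3^n = 243 and 34·n = 170, so 243 > 170.
Thus n = 5 disproves the claim, and no smaller n works.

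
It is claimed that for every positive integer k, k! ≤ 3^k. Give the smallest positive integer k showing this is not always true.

Check each positive integer k in order until k! > 3^k.
k = 1: k! = 1 and 3^k = 3, so 1 ≤ 3.
k = 2: k! = 2 and 3^k = 9, so 2 ≤ 9.
k = 3: k! = 6 and 3^k = 27, so 6 ≤ 27.
k = 4: k! = 24 and 3^k = 81, so 24 ≤ 81.
k = 5: k! = 120 and 3^k = 243, so 120 ≤ 243.
k = 6: k! = 720 and 3^k = 729, so 720 ≤ 729.
k = 7: k! = 5040 and 3^k = 2187, so 5040 > 2187.
Hence k = 7 is a counterexample.

k = 7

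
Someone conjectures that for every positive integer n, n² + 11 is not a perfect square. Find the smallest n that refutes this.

Check each positive integer n in order until n² + 11 is a perfect square.
n = 1: 1² + 11 = 12, not a perfect square.
n = 2: 2² + 11 = 15, not a perfect square.
n = 3: 3² + 11 = 20, not a perfect square.
n = 4: 4² + 11 = 27, not a perfect square.
n = 5: 5² + 11 = 36 = 6², a perfect square.
Thus n = 5 disproves the claim, and no smaller n works.

n = 5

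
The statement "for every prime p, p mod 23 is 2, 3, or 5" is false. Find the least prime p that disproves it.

Check each prime p in order until the claim fails.
For p = 2, 3, 5 the conclusion holds.
p = 7: 7 mod 23 = 7 — not in {2, 3, 5}.
So p = 7 is the smallest counterexample.

p = 7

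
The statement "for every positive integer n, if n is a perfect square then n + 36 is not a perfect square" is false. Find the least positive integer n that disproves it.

Check each positive integer n in order until n is a perfect square but n + 36 is a perfect square.
The first 7 eligible values, up to n = 49, all satisfy the conclusion.
n = 64: 64 = 8² and 64 + 36 = 100 = 10².

n = 64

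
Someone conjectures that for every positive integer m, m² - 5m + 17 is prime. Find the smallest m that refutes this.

For m = 1, 2, 3, 4, …, 10, 11, 12 the conclusion holds.
m = 13: m² - 5m + 17 = 121 = 11 × 11, composite.
Thus m = 13 disproves the claim, and no smaller m works.

m = 13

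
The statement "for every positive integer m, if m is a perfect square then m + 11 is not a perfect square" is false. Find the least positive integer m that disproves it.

We need the least positive integer m for which m is a perfect square but m + 11 is a perfect square.
m = 1: 1 + 11 = 12, not a perfect square.
m = 4: 4 + 11 = 15, not a perfect square.
m = 9: 9 + 11 = 20, not a perfect square.
m = 16: 16 + 11 = 27, not a perfect square.
m = 25: 25 = 5² and 25 + 11 = 36 = 6².

m = 25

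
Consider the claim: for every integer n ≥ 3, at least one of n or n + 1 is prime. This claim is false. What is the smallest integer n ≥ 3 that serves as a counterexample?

n = 3: 3 is prime.
n = 4: 5 is prime.
n = 5: 5 is prime.
n = 6: 7 is prime.
n = 7: 7 is prime.
n = 8: 8 = 2 × 4; 9 = 3 × 3 — both composite.
So n = 8 is the smallest counterexample.

n = 8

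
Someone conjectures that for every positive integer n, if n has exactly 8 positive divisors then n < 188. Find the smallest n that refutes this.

n = 189

Check each positive integer n in order until n has exactly 8 positive divisors but the claim fails.
For n = 24, 30, 40, 42, …, 182, 184, 186 the conclusion holds.
n = 189: τ(189) = 8; 189 ≥ 188.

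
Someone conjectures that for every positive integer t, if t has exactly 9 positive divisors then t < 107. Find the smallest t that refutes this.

t = 196

Check each positive integer t in order until t has exactly 9 positive divisors but the claim fails.
For t = 36, 100 the conclusion holds.
t = 196: τ(196) = 9; 196 ≥ 107.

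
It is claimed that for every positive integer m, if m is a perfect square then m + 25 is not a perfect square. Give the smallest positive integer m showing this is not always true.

m = 144

The first 11 eligible values, up to m = 121, all satisfy the conclusion.
m = 144: 144 = 12² and 144 + 25 = 169 = 13².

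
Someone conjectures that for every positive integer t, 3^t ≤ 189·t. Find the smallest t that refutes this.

A counterexample is any positive integer t such that 3^t > 189·t; we check each in order.
For t = 1, 2, 3, 4, 5, 6 the conclusion holds.
t = 7: 3^t = 2187 and 189·t = 1323, so 2187 > 1323.
So t = 7 is the smallest counterexample.

t = 7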